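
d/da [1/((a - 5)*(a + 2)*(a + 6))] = (-(a - 5)*(a + 2) - (a - 5)*(a + 6) - (a + 2)*(a + 6))/((a - 5)^2*(a + 2)^2*(a + 6)^2)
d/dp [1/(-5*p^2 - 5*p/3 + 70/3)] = 3*(6*p + 1)/(5*(3*p^2 + p - 14)^2)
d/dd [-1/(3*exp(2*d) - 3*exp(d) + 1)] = (6*exp(d) - 3)*exp(d)/(3*exp(2*d) - 3*exp(d) + 1)^2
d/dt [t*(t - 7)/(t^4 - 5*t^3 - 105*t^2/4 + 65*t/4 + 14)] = 8*(-4*t^5 + 52*t^4 - 140*t^3 - 335*t^2 + 56*t - 196)/(16*t^8 - 160*t^7 - 440*t^6 + 4720*t^5 + 8873*t^4 - 15890*t^3 - 7535*t^2 + 7280*t + 3136)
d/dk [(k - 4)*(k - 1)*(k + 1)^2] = 4*k^3 - 9*k^2 - 10*k + 3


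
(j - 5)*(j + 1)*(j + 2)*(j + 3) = j^4 + j^3 - 19*j^2 - 49*j - 30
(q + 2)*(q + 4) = q^2 + 6*q + 8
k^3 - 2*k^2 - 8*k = k*(k - 4)*(k + 2)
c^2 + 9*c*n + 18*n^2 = (c + 3*n)*(c + 6*n)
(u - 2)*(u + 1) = u^2 - u - 2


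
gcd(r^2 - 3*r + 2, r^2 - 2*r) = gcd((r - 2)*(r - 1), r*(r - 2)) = r - 2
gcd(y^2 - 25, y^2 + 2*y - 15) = y + 5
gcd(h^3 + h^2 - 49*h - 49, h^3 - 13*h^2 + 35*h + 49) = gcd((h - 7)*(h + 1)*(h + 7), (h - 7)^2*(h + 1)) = h^2 - 6*h - 7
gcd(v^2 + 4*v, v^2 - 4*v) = v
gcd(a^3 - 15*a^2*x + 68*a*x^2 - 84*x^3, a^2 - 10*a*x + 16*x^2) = -a + 2*x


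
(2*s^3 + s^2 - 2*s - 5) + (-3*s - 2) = 2*s^3 + s^2 - 5*s - 7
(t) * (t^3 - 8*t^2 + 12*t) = t^4 - 8*t^3 + 12*t^2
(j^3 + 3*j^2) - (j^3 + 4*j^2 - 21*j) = -j^2 + 21*j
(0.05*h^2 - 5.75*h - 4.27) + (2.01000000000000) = 0.05*h^2 - 5.75*h - 2.26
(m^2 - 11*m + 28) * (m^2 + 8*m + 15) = m^4 - 3*m^3 - 45*m^2 + 59*m + 420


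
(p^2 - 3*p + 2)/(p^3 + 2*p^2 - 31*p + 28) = (p - 2)/(p^2 + 3*p - 28)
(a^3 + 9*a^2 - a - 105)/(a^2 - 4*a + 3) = (a^2 + 12*a + 35)/(a - 1)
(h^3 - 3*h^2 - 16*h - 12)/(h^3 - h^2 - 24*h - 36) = (h + 1)/(h + 3)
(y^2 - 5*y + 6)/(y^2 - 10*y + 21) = (y - 2)/(y - 7)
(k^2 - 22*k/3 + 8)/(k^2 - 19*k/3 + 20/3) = (k - 6)/(k - 5)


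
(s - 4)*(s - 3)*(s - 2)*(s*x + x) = s^4*x - 8*s^3*x + 17*s^2*x + 2*s*x - 24*x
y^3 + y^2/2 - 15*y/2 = y*(y - 5/2)*(y + 3)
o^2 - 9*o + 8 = (o - 8)*(o - 1)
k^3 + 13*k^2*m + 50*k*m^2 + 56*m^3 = (k + 2*m)*(k + 4*m)*(k + 7*m)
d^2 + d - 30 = (d - 5)*(d + 6)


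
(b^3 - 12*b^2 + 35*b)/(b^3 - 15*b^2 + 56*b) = (b - 5)/(b - 8)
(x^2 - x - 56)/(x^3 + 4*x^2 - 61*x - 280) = 1/(x + 5)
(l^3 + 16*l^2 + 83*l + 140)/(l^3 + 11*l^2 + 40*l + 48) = (l^2 + 12*l + 35)/(l^2 + 7*l + 12)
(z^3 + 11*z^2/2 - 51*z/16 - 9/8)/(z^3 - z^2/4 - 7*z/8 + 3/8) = (4*z^2 + 25*z + 6)/(2*(2*z^2 + z - 1))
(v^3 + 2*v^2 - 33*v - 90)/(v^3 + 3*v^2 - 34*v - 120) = (v + 3)/(v + 4)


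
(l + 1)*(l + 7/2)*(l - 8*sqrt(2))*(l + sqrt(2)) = l^4 - 7*sqrt(2)*l^3 + 9*l^3/2 - 63*sqrt(2)*l^2/2 - 25*l^2/2 - 72*l - 49*sqrt(2)*l/2 - 56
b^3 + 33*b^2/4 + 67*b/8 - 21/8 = (b - 1/4)*(b + 3/2)*(b + 7)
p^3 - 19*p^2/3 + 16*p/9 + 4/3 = (p - 6)*(p - 2/3)*(p + 1/3)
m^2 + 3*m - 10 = (m - 2)*(m + 5)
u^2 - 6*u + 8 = (u - 4)*(u - 2)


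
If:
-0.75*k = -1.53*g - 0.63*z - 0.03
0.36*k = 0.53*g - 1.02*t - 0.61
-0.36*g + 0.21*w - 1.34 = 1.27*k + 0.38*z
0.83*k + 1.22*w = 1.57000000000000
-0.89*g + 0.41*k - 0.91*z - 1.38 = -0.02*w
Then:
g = 0.83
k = -0.31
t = -0.06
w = 1.50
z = -2.44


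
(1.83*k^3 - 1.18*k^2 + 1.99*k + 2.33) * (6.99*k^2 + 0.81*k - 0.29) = 12.7917*k^5 - 6.7659*k^4 + 12.4236*k^3 + 18.2408*k^2 + 1.3102*k - 0.6757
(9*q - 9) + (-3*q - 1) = 6*q - 10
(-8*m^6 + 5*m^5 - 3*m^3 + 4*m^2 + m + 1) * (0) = 0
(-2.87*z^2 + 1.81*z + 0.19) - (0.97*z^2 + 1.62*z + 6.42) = -3.84*z^2 + 0.19*z - 6.23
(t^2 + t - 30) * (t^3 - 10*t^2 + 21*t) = t^5 - 9*t^4 - 19*t^3 + 321*t^2 - 630*t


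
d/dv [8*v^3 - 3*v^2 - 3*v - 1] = 24*v^2 - 6*v - 3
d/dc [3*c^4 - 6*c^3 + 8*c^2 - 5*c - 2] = 12*c^3 - 18*c^2 + 16*c - 5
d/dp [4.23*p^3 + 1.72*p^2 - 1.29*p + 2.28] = 12.69*p^2 + 3.44*p - 1.29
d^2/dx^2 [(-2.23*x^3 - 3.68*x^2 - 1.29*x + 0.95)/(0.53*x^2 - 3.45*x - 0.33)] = (8.88178419700125e-16*x^5 - 7.105427357601e-15*x^4 - 68.047686*x^3 - 17.493792*x^2 - 13.233258*x + 25.082886)/(0.148877*x^6 - 2.907315*x^5 + 18.646884*x^4 - 37.443195*x^3 - 11.610324*x^2 - 1.127115*x - 0.035937)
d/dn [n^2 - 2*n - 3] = 2*n - 2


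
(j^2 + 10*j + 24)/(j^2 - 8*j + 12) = (j^2 + 10*j + 24)/(j^2 - 8*j + 12)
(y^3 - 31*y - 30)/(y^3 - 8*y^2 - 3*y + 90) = (y^2 + 6*y + 5)/(y^2 - 2*y - 15)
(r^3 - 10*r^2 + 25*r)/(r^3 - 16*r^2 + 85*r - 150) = r/(r - 6)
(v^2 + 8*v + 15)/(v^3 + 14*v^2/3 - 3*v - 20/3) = 3*(v + 3)/(3*v^2 - v - 4)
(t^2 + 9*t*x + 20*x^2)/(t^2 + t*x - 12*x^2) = (-t - 5*x)/(-t + 3*x)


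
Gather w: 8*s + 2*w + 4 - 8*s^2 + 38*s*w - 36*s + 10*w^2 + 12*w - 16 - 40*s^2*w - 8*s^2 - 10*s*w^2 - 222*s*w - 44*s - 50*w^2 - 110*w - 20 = -16*s^2 - 72*s + w^2*(-10*s - 40) + w*(-40*s^2 - 184*s - 96) - 32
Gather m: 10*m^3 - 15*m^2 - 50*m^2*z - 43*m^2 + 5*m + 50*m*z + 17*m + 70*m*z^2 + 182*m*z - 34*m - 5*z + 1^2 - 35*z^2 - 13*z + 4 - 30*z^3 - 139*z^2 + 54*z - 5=10*m^3 + m^2*(-50*z - 58) + m*(70*z^2 + 232*z - 12) - 30*z^3 - 174*z^2 + 36*z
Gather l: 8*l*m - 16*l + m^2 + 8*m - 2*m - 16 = l*(8*m - 16) + m^2 + 6*m - 16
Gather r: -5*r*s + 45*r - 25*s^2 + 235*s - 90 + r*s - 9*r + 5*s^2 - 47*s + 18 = r*(36 - 4*s) - 20*s^2 + 188*s - 72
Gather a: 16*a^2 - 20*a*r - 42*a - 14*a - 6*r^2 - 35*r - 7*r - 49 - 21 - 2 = 16*a^2 + a*(-20*r - 56) - 6*r^2 - 42*r - 72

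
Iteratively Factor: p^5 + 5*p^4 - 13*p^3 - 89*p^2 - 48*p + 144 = (p - 4)*(p^4 + 9*p^3 + 23*p^2 + 3*p - 36) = (p - 4)*(p + 3)*(p^3 + 6*p^2 + 5*p - 12) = (p - 4)*(p + 3)^2*(p^2 + 3*p - 4) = (p - 4)*(p + 3)^2*(p + 4)*(p - 1)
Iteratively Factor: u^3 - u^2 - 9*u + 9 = (u + 3)*(u^2 - 4*u + 3) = (u - 3)*(u + 3)*(u - 1)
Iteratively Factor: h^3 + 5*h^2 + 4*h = (h + 4)*(h^2 + h) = h*(h + 4)*(h + 1)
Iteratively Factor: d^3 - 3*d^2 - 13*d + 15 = (d - 1)*(d^2 - 2*d - 15) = (d - 5)*(d - 1)*(d + 3)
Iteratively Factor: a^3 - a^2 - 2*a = (a + 1)*(a^2 - 2*a) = a*(a + 1)*(a - 2)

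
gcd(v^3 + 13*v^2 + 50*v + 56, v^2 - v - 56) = v + 7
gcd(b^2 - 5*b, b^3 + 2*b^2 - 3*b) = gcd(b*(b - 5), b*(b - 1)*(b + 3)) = b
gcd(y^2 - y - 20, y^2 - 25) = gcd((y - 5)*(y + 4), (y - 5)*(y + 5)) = y - 5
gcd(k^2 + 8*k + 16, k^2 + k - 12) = k + 4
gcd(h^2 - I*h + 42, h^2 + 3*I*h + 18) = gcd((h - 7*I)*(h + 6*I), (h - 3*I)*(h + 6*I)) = h + 6*I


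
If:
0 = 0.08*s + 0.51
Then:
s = -6.38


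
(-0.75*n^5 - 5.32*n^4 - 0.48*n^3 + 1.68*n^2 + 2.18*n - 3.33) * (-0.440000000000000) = 0.33*n^5 + 2.3408*n^4 + 0.2112*n^3 - 0.7392*n^2 - 0.9592*n + 1.4652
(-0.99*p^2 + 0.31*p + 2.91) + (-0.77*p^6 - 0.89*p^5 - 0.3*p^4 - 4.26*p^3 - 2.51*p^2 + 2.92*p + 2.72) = -0.77*p^6 - 0.89*p^5 - 0.3*p^4 - 4.26*p^3 - 3.5*p^2 + 3.23*p + 5.63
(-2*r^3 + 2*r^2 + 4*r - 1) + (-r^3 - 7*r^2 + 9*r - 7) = -3*r^3 - 5*r^2 + 13*r - 8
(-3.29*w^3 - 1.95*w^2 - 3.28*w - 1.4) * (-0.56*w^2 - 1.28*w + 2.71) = 1.8424*w^5 + 5.3032*w^4 - 4.5831*w^3 - 0.3021*w^2 - 7.0968*w - 3.794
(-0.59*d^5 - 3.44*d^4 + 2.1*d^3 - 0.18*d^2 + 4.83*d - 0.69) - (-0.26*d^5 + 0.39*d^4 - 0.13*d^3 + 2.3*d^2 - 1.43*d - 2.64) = -0.33*d^5 - 3.83*d^4 + 2.23*d^3 - 2.48*d^2 + 6.26*d + 1.95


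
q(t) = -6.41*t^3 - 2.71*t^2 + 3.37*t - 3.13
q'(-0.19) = 3.71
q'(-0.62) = -0.66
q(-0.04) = -3.27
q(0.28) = -2.54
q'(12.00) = -2830.79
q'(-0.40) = 2.46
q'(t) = -19.23*t^2 - 5.42*t + 3.37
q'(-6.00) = -656.39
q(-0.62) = -4.73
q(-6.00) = 1263.65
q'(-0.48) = 1.54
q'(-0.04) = 3.56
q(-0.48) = -4.66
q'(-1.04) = -11.79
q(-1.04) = -2.36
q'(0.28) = 0.34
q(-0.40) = -4.50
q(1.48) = -24.86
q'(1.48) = -46.77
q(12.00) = -11429.41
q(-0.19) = -3.82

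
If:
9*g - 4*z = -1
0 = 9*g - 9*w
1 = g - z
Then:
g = -1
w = -1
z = -2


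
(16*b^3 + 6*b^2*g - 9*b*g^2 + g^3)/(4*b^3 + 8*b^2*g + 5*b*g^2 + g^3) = (16*b^2 - 10*b*g + g^2)/(4*b^2 + 4*b*g + g^2)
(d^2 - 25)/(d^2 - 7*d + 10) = (d + 5)/(d - 2)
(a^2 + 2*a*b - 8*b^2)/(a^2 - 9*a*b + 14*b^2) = (a + 4*b)/(a - 7*b)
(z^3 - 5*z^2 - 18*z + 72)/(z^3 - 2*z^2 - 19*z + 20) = (z^2 - 9*z + 18)/(z^2 - 6*z + 5)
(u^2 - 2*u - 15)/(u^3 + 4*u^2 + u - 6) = (u - 5)/(u^2 + u - 2)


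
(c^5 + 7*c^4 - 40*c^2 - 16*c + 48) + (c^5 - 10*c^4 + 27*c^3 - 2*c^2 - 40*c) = 2*c^5 - 3*c^4 + 27*c^3 - 42*c^2 - 56*c + 48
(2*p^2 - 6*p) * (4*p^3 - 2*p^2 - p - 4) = 8*p^5 - 28*p^4 + 10*p^3 - 2*p^2 + 24*p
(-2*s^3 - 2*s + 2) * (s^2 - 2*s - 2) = -2*s^5 + 4*s^4 + 2*s^3 + 6*s^2 - 4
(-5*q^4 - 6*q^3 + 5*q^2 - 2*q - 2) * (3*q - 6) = -15*q^5 + 12*q^4 + 51*q^3 - 36*q^2 + 6*q + 12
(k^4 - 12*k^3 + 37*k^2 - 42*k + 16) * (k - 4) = k^5 - 16*k^4 + 85*k^3 - 190*k^2 + 184*k - 64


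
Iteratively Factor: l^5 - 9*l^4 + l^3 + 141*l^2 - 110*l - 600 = (l - 4)*(l^4 - 5*l^3 - 19*l^2 + 65*l + 150) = (l - 5)*(l - 4)*(l^3 - 19*l - 30) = (l - 5)*(l - 4)*(l + 3)*(l^2 - 3*l - 10) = (l - 5)^2*(l - 4)*(l + 3)*(l + 2)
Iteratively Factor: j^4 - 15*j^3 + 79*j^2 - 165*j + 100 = (j - 5)*(j^3 - 10*j^2 + 29*j - 20) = (j - 5)*(j - 4)*(j^2 - 6*j + 5) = (j - 5)^2*(j - 4)*(j - 1)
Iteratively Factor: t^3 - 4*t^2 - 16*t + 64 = (t - 4)*(t^2 - 16) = (t - 4)*(t + 4)*(t - 4)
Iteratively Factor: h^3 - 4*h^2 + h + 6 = (h + 1)*(h^2 - 5*h + 6) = (h - 3)*(h + 1)*(h - 2)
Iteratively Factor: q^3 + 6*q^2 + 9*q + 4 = (q + 1)*(q^2 + 5*q + 4) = (q + 1)^2*(q + 4)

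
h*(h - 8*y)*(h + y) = h^3 - 7*h^2*y - 8*h*y^2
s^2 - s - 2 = (s - 2)*(s + 1)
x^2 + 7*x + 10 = (x + 2)*(x + 5)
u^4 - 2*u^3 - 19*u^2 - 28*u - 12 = (u - 6)*(u + 1)^2*(u + 2)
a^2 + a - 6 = (a - 2)*(a + 3)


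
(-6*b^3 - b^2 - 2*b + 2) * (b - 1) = -6*b^4 + 5*b^3 - b^2 + 4*b - 2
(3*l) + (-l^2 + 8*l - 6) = -l^2 + 11*l - 6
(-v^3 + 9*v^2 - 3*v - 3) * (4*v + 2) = -4*v^4 + 34*v^3 + 6*v^2 - 18*v - 6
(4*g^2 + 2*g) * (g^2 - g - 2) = 4*g^4 - 2*g^3 - 10*g^2 - 4*g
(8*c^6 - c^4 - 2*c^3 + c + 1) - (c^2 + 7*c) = 8*c^6 - c^4 - 2*c^3 - c^2 - 6*c + 1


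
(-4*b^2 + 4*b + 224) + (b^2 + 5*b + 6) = -3*b^2 + 9*b + 230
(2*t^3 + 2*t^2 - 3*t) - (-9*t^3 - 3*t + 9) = 11*t^3 + 2*t^2 - 9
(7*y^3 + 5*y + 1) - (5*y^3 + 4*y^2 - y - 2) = 2*y^3 - 4*y^2 + 6*y + 3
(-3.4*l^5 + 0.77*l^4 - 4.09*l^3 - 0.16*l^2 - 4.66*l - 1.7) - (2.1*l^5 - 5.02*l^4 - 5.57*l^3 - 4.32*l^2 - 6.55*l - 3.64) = -5.5*l^5 + 5.79*l^4 + 1.48*l^3 + 4.16*l^2 + 1.89*l + 1.94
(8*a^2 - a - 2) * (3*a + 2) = 24*a^3 + 13*a^2 - 8*a - 4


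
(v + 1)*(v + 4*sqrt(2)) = v^2 + v + 4*sqrt(2)*v + 4*sqrt(2)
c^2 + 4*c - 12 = (c - 2)*(c + 6)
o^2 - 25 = (o - 5)*(o + 5)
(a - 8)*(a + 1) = a^2 - 7*a - 8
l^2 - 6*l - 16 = (l - 8)*(l + 2)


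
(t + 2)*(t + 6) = t^2 + 8*t + 12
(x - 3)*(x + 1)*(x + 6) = x^3 + 4*x^2 - 15*x - 18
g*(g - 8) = g^2 - 8*g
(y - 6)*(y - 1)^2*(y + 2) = y^4 - 6*y^3 - 3*y^2 + 20*y - 12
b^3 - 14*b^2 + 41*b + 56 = (b - 8)*(b - 7)*(b + 1)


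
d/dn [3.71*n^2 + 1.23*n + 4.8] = 7.42*n + 1.23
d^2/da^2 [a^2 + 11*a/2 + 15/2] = 2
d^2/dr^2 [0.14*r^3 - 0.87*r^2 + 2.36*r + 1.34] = 0.84*r - 1.74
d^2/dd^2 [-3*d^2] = -6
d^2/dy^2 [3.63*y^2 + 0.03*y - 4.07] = 7.26000000000000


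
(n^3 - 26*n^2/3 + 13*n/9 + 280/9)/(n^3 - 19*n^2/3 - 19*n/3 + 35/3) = (3*n^2 - 31*n + 56)/(3*(n^2 - 8*n + 7))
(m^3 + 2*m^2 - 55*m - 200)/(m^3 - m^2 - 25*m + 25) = (m^2 - 3*m - 40)/(m^2 - 6*m + 5)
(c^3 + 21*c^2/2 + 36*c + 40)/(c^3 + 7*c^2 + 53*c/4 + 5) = 2*(c + 4)/(2*c + 1)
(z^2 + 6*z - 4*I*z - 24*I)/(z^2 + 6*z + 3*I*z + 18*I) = (z - 4*I)/(z + 3*I)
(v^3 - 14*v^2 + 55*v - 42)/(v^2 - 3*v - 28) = (v^2 - 7*v + 6)/(v + 4)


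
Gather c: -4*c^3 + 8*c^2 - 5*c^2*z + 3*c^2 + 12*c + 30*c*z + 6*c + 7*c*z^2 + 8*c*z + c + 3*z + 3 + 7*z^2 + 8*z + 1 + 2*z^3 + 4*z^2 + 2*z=-4*c^3 + c^2*(11 - 5*z) + c*(7*z^2 + 38*z + 19) + 2*z^3 + 11*z^2 + 13*z + 4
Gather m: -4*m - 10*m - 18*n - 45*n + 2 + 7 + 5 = -14*m - 63*n + 14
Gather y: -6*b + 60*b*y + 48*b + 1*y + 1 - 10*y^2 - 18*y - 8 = 42*b - 10*y^2 + y*(60*b - 17) - 7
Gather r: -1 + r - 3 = r - 4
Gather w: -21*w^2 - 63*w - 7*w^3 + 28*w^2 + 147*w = -7*w^3 + 7*w^2 + 84*w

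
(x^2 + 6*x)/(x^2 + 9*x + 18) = x/(x + 3)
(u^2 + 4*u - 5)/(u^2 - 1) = (u + 5)/(u + 1)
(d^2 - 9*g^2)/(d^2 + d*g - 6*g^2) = (d - 3*g)/(d - 2*g)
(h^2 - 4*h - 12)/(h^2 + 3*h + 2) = (h - 6)/(h + 1)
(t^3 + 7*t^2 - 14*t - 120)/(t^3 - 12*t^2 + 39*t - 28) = (t^2 + 11*t + 30)/(t^2 - 8*t + 7)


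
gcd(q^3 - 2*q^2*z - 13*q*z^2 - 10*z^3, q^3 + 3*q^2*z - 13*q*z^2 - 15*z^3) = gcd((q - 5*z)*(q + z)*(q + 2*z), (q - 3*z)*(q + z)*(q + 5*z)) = q + z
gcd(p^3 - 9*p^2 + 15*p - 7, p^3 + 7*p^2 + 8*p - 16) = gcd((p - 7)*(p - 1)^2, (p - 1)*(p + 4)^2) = p - 1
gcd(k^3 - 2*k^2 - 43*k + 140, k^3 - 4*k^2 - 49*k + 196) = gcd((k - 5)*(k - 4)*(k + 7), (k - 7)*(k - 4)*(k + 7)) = k^2 + 3*k - 28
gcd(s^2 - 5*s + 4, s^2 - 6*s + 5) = s - 1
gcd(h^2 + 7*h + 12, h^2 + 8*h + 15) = h + 3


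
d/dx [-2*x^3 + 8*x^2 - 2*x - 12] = -6*x^2 + 16*x - 2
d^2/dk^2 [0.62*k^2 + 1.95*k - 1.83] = 1.24000000000000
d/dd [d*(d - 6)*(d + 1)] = 3*d^2 - 10*d - 6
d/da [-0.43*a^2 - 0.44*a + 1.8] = -0.86*a - 0.44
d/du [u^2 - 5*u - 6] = 2*u - 5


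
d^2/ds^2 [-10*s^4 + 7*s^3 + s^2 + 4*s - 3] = -120*s^2 + 42*s + 2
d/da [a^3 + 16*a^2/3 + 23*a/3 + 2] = 3*a^2 + 32*a/3 + 23/3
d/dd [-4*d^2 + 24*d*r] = -8*d + 24*r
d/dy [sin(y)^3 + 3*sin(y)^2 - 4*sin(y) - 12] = (3*sin(y)^2 + 6*sin(y) - 4)*cos(y)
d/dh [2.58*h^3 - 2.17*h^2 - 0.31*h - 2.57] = 7.74*h^2 - 4.34*h - 0.31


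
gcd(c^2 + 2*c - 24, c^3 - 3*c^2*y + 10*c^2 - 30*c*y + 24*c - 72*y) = c + 6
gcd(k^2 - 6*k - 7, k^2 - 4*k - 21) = k - 7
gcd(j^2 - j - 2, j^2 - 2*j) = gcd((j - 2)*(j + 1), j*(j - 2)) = j - 2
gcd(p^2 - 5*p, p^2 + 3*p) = p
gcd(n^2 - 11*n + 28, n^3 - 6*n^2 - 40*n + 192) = n - 4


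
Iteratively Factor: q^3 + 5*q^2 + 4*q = (q + 1)*(q^2 + 4*q) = (q + 1)*(q + 4)*(q)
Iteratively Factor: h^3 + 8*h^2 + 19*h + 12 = (h + 4)*(h^2 + 4*h + 3) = (h + 1)*(h + 4)*(h + 3)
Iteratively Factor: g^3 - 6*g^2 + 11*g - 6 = (g - 1)*(g^2 - 5*g + 6) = (g - 2)*(g - 1)*(g - 3)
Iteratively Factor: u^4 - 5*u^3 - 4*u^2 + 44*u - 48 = (u - 2)*(u^3 - 3*u^2 - 10*u + 24) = (u - 2)*(u + 3)*(u^2 - 6*u + 8) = (u - 2)^2*(u + 3)*(u - 4)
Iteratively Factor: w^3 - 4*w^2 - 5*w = (w + 1)*(w^2 - 5*w) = w*(w + 1)*(w - 5)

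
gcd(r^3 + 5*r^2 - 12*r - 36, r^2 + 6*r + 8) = r + 2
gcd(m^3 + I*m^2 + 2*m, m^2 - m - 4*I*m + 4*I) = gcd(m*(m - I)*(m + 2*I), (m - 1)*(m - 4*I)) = 1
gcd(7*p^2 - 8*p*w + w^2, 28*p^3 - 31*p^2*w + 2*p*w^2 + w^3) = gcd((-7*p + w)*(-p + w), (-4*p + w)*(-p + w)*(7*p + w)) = p - w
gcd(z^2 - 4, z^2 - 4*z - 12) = z + 2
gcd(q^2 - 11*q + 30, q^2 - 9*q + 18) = q - 6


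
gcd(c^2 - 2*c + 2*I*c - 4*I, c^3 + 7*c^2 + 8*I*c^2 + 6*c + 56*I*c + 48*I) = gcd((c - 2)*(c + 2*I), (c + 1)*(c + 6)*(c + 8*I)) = 1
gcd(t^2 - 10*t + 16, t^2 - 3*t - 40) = t - 8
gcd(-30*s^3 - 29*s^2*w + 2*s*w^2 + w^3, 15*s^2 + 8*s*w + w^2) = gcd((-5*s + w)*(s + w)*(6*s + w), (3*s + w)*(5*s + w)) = 1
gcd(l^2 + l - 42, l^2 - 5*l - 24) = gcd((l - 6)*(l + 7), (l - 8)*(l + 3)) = 1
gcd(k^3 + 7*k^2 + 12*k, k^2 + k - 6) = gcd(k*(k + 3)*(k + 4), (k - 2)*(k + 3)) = k + 3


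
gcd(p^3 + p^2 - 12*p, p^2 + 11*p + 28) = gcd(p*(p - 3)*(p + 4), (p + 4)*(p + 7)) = p + 4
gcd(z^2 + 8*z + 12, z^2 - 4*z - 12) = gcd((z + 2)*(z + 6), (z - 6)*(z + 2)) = z + 2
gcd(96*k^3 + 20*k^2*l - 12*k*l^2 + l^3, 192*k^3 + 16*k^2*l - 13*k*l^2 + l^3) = 8*k - l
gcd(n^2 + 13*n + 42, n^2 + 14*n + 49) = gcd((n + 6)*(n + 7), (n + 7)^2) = n + 7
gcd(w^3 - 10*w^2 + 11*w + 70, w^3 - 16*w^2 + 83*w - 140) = w^2 - 12*w + 35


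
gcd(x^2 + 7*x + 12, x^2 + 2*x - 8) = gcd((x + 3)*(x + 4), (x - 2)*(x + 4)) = x + 4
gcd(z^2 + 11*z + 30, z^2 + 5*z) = z + 5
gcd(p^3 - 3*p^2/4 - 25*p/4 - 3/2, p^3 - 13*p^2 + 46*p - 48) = p - 3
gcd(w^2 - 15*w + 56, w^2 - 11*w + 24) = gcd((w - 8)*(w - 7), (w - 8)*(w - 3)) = w - 8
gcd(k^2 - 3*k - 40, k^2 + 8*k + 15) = k + 5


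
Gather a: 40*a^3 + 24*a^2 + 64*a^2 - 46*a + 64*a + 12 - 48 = 40*a^3 + 88*a^2 + 18*a - 36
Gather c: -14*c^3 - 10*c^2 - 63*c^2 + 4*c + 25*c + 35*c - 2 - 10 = -14*c^3 - 73*c^2 + 64*c - 12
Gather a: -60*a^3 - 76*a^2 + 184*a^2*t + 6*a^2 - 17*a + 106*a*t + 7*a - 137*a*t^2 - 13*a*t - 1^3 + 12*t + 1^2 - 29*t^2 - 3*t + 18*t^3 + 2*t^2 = -60*a^3 + a^2*(184*t - 70) + a*(-137*t^2 + 93*t - 10) + 18*t^3 - 27*t^2 + 9*t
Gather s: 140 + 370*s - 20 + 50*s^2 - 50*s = 50*s^2 + 320*s + 120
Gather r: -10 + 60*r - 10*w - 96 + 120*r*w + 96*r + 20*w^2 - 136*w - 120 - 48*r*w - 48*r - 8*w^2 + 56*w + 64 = r*(72*w + 108) + 12*w^2 - 90*w - 162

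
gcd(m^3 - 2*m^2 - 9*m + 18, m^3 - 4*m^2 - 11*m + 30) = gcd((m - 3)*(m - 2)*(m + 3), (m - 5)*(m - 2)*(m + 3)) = m^2 + m - 6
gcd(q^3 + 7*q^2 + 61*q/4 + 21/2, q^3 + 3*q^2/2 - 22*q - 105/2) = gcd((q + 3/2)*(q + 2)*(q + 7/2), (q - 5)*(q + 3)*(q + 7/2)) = q + 7/2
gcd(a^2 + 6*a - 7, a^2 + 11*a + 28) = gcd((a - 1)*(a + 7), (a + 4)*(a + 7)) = a + 7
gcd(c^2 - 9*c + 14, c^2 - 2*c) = c - 2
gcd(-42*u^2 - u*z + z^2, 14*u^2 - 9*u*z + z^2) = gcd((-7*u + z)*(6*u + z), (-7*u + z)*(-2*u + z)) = -7*u + z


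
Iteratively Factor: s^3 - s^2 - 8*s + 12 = (s - 2)*(s^2 + s - 6) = (s - 2)^2*(s + 3)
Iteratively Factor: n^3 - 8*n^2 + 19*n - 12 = (n - 4)*(n^2 - 4*n + 3) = (n - 4)*(n - 1)*(n - 3)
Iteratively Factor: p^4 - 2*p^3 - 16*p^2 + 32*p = (p - 4)*(p^3 + 2*p^2 - 8*p) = (p - 4)*(p + 4)*(p^2 - 2*p) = (p - 4)*(p - 2)*(p + 4)*(p)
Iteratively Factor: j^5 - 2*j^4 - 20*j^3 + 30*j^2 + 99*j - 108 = (j + 3)*(j^4 - 5*j^3 - 5*j^2 + 45*j - 36) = (j - 3)*(j + 3)*(j^3 - 2*j^2 - 11*j + 12) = (j - 3)*(j + 3)^2*(j^2 - 5*j + 4) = (j - 4)*(j - 3)*(j + 3)^2*(j - 1)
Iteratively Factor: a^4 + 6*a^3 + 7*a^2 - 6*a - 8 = (a + 4)*(a^3 + 2*a^2 - a - 2) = (a + 2)*(a + 4)*(a^2 - 1) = (a - 1)*(a + 2)*(a + 4)*(a + 1)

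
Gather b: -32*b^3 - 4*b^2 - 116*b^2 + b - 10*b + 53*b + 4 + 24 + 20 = -32*b^3 - 120*b^2 + 44*b + 48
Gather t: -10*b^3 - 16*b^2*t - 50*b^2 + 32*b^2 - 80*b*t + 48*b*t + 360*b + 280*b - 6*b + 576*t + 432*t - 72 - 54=-10*b^3 - 18*b^2 + 634*b + t*(-16*b^2 - 32*b + 1008) - 126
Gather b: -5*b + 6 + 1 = 7 - 5*b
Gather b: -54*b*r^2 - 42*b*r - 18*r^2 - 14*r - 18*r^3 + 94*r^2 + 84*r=b*(-54*r^2 - 42*r) - 18*r^3 + 76*r^2 + 70*r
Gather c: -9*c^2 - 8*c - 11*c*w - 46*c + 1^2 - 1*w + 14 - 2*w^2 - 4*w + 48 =-9*c^2 + c*(-11*w - 54) - 2*w^2 - 5*w + 63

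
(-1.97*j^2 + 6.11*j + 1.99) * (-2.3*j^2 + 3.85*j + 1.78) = 4.531*j^4 - 21.6375*j^3 + 15.4399*j^2 + 18.5373*j + 3.5422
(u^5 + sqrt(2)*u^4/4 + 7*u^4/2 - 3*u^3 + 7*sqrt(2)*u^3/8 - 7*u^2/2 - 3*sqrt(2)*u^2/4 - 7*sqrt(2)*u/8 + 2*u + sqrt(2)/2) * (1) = u^5 + sqrt(2)*u^4/4 + 7*u^4/2 - 3*u^3 + 7*sqrt(2)*u^3/8 - 7*u^2/2 - 3*sqrt(2)*u^2/4 - 7*sqrt(2)*u/8 + 2*u + sqrt(2)/2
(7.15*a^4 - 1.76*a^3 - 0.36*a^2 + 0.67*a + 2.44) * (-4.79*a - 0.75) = -34.2485*a^5 + 3.0679*a^4 + 3.0444*a^3 - 2.9393*a^2 - 12.1901*a - 1.83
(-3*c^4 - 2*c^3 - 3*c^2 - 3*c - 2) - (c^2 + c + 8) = -3*c^4 - 2*c^3 - 4*c^2 - 4*c - 10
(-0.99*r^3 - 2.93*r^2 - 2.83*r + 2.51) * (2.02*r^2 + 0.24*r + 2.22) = -1.9998*r^5 - 6.1562*r^4 - 8.6176*r^3 - 2.1136*r^2 - 5.6802*r + 5.5722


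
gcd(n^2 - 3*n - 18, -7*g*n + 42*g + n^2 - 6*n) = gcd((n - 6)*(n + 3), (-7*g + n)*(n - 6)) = n - 6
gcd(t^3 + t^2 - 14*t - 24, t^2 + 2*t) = t + 2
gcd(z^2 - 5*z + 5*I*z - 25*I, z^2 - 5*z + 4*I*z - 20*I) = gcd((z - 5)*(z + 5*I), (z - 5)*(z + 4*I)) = z - 5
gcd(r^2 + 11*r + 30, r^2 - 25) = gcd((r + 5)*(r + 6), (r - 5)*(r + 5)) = r + 5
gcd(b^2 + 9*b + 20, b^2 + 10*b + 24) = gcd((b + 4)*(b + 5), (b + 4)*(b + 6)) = b + 4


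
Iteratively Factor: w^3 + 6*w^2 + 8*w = (w + 2)*(w^2 + 4*w) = (w + 2)*(w + 4)*(w)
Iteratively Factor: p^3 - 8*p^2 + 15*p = (p - 5)*(p^2 - 3*p) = (p - 5)*(p - 3)*(p)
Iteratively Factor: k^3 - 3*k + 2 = (k - 1)*(k^2 + k - 2) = (k - 1)*(k + 2)*(k - 1)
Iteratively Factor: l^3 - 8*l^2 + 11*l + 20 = (l + 1)*(l^2 - 9*l + 20) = (l - 5)*(l + 1)*(l - 4)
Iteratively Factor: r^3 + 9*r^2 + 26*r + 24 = (r + 2)*(r^2 + 7*r + 12) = (r + 2)*(r + 4)*(r + 3)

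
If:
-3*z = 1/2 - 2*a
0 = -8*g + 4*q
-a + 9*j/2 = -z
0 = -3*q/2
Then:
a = 3*z/2 + 1/4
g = 0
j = z/9 + 1/18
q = 0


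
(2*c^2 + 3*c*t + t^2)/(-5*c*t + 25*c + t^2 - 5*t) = (2*c^2 + 3*c*t + t^2)/(-5*c*t + 25*c + t^2 - 5*t)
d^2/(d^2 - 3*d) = d/(d - 3)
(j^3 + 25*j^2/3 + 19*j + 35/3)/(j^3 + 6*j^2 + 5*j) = (j + 7/3)/j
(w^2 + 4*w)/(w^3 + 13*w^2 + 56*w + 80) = w/(w^2 + 9*w + 20)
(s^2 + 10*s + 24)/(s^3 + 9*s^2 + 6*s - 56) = (s + 6)/(s^2 + 5*s - 14)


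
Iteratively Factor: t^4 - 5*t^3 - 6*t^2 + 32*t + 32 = (t + 1)*(t^3 - 6*t^2 + 32) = (t + 1)*(t + 2)*(t^2 - 8*t + 16) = (t - 4)*(t + 1)*(t + 2)*(t - 4)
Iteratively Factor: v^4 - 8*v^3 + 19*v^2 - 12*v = (v)*(v^3 - 8*v^2 + 19*v - 12) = v*(v - 4)*(v^2 - 4*v + 3) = v*(v - 4)*(v - 1)*(v - 3)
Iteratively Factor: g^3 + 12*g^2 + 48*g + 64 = (g + 4)*(g^2 + 8*g + 16) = (g + 4)^2*(g + 4)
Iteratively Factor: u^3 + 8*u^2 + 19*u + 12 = (u + 4)*(u^2 + 4*u + 3) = (u + 3)*(u + 4)*(u + 1)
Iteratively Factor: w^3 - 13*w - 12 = (w + 3)*(w^2 - 3*w - 4) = (w + 1)*(w + 3)*(w - 4)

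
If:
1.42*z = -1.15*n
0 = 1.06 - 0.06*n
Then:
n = 17.67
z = -14.31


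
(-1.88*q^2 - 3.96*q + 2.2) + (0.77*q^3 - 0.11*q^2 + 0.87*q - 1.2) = 0.77*q^3 - 1.99*q^2 - 3.09*q + 1.0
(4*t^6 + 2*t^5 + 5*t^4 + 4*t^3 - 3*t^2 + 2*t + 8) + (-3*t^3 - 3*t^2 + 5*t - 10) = 4*t^6 + 2*t^5 + 5*t^4 + t^3 - 6*t^2 + 7*t - 2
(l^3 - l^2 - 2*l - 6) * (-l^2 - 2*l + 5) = -l^5 - l^4 + 9*l^3 + 5*l^2 + 2*l - 30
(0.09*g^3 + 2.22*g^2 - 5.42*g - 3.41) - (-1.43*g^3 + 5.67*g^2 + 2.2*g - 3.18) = 1.52*g^3 - 3.45*g^2 - 7.62*g - 0.23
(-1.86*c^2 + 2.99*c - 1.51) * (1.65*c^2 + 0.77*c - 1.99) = -3.069*c^4 + 3.5013*c^3 + 3.5122*c^2 - 7.1128*c + 3.0049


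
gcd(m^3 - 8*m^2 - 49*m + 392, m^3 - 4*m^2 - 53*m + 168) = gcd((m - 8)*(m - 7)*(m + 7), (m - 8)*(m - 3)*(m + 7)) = m^2 - m - 56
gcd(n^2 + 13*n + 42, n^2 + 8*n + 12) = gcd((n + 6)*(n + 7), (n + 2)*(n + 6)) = n + 6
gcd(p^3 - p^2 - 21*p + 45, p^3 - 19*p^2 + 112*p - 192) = p - 3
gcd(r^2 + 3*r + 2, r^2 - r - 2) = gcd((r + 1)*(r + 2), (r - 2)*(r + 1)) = r + 1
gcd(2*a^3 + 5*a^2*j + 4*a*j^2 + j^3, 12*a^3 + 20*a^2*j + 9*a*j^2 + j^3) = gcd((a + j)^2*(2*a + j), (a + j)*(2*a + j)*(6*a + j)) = 2*a^2 + 3*a*j + j^2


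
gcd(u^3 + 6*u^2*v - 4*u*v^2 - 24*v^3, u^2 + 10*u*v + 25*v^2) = 1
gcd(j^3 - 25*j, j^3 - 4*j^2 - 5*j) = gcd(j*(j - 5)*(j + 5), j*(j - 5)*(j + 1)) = j^2 - 5*j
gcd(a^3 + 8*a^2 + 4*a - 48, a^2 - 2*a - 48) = a + 6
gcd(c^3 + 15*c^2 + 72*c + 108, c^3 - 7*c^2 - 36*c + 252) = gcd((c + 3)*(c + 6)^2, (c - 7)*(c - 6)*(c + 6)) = c + 6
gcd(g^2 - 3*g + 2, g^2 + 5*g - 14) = g - 2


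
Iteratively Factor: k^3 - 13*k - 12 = (k + 1)*(k^2 - k - 12) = (k + 1)*(k + 3)*(k - 4)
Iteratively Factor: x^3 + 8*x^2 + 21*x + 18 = (x + 3)*(x^2 + 5*x + 6) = (x + 3)^2*(x + 2)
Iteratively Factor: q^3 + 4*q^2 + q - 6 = (q + 2)*(q^2 + 2*q - 3) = (q - 1)*(q + 2)*(q + 3)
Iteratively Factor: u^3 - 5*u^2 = (u)*(u^2 - 5*u) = u*(u - 5)*(u)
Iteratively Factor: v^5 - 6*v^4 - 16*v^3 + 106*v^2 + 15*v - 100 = (v - 5)*(v^4 - v^3 - 21*v^2 + v + 20) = (v - 5)*(v - 1)*(v^3 - 21*v - 20) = (v - 5)*(v - 1)*(v + 1)*(v^2 - v - 20) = (v - 5)*(v - 1)*(v + 1)*(v + 4)*(v - 5)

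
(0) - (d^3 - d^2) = -d^3 + d^2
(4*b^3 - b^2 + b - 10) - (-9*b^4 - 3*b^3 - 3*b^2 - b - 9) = 9*b^4 + 7*b^3 + 2*b^2 + 2*b - 1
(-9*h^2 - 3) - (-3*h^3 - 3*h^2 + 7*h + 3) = 3*h^3 - 6*h^2 - 7*h - 6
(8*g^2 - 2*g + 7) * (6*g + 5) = 48*g^3 + 28*g^2 + 32*g + 35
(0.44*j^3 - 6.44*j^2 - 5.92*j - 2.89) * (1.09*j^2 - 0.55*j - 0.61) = 0.4796*j^5 - 7.2616*j^4 - 3.1792*j^3 + 4.0343*j^2 + 5.2007*j + 1.7629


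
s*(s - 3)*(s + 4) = s^3 + s^2 - 12*s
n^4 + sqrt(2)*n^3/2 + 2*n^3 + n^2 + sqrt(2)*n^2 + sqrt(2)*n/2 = n*(n + 1)^2*(n + sqrt(2)/2)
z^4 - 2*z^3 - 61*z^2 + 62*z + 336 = (z - 8)*(z - 3)*(z + 2)*(z + 7)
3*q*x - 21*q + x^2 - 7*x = (3*q + x)*(x - 7)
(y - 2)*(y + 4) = y^2 + 2*y - 8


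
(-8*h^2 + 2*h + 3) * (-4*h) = 32*h^3 - 8*h^2 - 12*h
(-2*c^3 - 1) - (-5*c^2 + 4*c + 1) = -2*c^3 + 5*c^2 - 4*c - 2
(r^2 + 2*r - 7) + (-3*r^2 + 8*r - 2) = -2*r^2 + 10*r - 9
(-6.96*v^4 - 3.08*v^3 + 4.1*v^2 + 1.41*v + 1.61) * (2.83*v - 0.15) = -19.6968*v^5 - 7.6724*v^4 + 12.065*v^3 + 3.3753*v^2 + 4.3448*v - 0.2415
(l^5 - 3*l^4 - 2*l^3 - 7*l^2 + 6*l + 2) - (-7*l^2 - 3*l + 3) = l^5 - 3*l^4 - 2*l^3 + 9*l - 1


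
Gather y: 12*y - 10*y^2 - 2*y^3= -2*y^3 - 10*y^2 + 12*y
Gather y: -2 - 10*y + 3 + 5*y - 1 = -5*y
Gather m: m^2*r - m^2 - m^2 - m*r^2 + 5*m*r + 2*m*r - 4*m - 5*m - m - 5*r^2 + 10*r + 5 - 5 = m^2*(r - 2) + m*(-r^2 + 7*r - 10) - 5*r^2 + 10*r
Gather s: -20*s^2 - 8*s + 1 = -20*s^2 - 8*s + 1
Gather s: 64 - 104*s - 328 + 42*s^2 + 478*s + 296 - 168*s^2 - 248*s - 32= -126*s^2 + 126*s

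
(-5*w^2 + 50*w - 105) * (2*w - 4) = -10*w^3 + 120*w^2 - 410*w + 420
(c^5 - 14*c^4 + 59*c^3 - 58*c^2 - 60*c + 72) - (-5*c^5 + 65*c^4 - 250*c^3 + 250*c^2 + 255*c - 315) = 6*c^5 - 79*c^4 + 309*c^3 - 308*c^2 - 315*c + 387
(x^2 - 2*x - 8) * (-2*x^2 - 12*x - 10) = -2*x^4 - 8*x^3 + 30*x^2 + 116*x + 80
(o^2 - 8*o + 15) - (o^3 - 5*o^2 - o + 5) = -o^3 + 6*o^2 - 7*o + 10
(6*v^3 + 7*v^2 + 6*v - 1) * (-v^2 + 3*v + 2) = -6*v^5 + 11*v^4 + 27*v^3 + 33*v^2 + 9*v - 2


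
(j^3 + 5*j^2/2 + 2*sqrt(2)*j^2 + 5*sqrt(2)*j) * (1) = j^3 + 5*j^2/2 + 2*sqrt(2)*j^2 + 5*sqrt(2)*j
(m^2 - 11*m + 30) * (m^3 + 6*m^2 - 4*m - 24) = m^5 - 5*m^4 - 40*m^3 + 200*m^2 + 144*m - 720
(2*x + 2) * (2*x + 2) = 4*x^2 + 8*x + 4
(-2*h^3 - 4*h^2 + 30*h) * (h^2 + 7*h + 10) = -2*h^5 - 18*h^4 - 18*h^3 + 170*h^2 + 300*h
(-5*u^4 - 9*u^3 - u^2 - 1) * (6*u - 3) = -30*u^5 - 39*u^4 + 21*u^3 + 3*u^2 - 6*u + 3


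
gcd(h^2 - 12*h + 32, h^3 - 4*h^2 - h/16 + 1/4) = h - 4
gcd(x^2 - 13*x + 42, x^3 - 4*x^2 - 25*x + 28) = x - 7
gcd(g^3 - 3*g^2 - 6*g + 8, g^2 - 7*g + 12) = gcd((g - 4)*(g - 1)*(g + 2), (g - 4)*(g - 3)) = g - 4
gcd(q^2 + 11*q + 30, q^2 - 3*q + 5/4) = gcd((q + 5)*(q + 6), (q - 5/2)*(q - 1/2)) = 1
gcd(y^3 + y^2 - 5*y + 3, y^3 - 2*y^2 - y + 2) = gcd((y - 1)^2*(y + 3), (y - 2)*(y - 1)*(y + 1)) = y - 1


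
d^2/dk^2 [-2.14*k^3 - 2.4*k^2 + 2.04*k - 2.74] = -12.84*k - 4.8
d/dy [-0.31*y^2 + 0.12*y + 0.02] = 0.12 - 0.62*y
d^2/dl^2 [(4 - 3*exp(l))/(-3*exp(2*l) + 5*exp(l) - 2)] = (27*exp(4*l) - 99*exp(3*l) + 72*exp(2*l) + 26*exp(l) - 28)*exp(l)/(27*exp(6*l) - 135*exp(5*l) + 279*exp(4*l) - 305*exp(3*l) + 186*exp(2*l) - 60*exp(l) + 8)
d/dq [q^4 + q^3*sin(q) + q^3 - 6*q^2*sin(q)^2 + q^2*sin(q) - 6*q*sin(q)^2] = q^3*cos(q) + 4*q^3 + 3*q^2*sin(q) - 6*q^2*sin(2*q) + q^2*cos(q) + 3*q^2 + 2*q*sin(q) + 6*sqrt(2)*q*cos(2*q + pi/4) - 6*q + 3*cos(2*q) - 3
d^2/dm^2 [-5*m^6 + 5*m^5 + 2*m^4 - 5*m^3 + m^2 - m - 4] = -150*m^4 + 100*m^3 + 24*m^2 - 30*m + 2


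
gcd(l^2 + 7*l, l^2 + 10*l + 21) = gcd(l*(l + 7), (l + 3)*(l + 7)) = l + 7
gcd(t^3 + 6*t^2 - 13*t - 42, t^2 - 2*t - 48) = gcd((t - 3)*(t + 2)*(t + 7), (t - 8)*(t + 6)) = 1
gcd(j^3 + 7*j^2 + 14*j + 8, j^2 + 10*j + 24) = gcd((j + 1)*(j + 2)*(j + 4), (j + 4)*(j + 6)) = j + 4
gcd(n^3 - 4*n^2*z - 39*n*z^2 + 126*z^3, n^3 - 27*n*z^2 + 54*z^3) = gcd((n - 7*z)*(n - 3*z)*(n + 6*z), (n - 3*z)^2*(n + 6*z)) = -n^2 - 3*n*z + 18*z^2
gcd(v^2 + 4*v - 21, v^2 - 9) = v - 3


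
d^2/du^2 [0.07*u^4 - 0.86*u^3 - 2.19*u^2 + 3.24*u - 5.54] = 0.84*u^2 - 5.16*u - 4.38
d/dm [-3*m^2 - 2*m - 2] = -6*m - 2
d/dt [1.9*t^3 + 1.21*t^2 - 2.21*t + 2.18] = 5.7*t^2 + 2.42*t - 2.21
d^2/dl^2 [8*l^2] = 16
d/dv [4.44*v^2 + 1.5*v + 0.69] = 8.88*v + 1.5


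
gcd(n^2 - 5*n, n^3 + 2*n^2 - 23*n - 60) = n - 5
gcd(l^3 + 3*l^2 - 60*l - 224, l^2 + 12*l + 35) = l + 7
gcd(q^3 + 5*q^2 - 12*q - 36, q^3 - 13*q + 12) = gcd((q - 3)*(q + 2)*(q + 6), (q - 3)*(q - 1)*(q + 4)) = q - 3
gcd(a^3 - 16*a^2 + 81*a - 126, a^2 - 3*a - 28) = a - 7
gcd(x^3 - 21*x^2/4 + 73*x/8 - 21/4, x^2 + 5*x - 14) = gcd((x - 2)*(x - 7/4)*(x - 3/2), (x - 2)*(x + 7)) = x - 2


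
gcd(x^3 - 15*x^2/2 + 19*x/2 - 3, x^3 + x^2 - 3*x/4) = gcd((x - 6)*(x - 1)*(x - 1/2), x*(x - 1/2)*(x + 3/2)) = x - 1/2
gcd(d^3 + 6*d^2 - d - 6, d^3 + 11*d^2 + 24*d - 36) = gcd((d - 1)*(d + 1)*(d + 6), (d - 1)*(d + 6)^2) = d^2 + 5*d - 6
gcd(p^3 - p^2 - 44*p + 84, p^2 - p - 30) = p - 6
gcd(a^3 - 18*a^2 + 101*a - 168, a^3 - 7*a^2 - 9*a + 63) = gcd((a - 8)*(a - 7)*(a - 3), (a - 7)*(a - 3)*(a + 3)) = a^2 - 10*a + 21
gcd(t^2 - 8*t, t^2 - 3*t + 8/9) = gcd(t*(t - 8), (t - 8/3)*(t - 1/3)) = 1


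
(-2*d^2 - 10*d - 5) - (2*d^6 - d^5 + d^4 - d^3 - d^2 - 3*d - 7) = -2*d^6 + d^5 - d^4 + d^3 - d^2 - 7*d + 2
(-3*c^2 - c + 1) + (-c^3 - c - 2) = -c^3 - 3*c^2 - 2*c - 1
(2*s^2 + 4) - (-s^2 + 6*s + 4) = 3*s^2 - 6*s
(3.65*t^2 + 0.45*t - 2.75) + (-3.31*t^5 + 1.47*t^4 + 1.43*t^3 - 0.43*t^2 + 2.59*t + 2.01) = -3.31*t^5 + 1.47*t^4 + 1.43*t^3 + 3.22*t^2 + 3.04*t - 0.74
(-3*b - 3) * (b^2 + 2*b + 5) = -3*b^3 - 9*b^2 - 21*b - 15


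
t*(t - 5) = t^2 - 5*t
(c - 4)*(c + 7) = c^2 + 3*c - 28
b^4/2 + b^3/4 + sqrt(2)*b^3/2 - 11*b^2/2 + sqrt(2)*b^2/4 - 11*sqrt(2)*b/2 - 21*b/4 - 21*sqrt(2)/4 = (b/2 + sqrt(2)/2)*(b - 7/2)*(b + 1)*(b + 3)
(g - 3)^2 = g^2 - 6*g + 9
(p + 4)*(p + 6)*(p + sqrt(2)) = p^3 + sqrt(2)*p^2 + 10*p^2 + 10*sqrt(2)*p + 24*p + 24*sqrt(2)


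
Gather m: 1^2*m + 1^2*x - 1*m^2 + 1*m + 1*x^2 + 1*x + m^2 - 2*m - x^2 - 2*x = 0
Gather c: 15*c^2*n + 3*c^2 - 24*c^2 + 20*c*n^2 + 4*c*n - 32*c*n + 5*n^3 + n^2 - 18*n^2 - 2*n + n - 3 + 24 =c^2*(15*n - 21) + c*(20*n^2 - 28*n) + 5*n^3 - 17*n^2 - n + 21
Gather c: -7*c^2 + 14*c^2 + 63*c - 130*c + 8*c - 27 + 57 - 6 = 7*c^2 - 59*c + 24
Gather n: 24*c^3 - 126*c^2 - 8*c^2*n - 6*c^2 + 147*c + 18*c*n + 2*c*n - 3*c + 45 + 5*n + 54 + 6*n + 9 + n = 24*c^3 - 132*c^2 + 144*c + n*(-8*c^2 + 20*c + 12) + 108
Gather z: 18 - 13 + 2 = 7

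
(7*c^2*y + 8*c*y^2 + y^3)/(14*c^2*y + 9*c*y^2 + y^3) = (c + y)/(2*c + y)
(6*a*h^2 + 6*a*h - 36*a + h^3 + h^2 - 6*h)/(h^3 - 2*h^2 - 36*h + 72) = (6*a*h + 18*a + h^2 + 3*h)/(h^2 - 36)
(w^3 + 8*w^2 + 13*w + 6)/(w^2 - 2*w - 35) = (w^3 + 8*w^2 + 13*w + 6)/(w^2 - 2*w - 35)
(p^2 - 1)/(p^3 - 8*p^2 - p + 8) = 1/(p - 8)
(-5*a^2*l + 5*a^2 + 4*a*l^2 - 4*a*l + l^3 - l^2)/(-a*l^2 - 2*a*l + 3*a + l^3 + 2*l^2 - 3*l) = (5*a + l)/(l + 3)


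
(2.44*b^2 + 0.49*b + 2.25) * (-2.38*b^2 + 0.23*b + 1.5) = -5.8072*b^4 - 0.605*b^3 - 1.5823*b^2 + 1.2525*b + 3.375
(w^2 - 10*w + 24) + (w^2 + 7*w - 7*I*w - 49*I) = 2*w^2 - 3*w - 7*I*w + 24 - 49*I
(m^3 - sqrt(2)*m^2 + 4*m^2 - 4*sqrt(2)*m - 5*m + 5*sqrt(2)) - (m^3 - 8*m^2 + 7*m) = -sqrt(2)*m^2 + 12*m^2 - 12*m - 4*sqrt(2)*m + 5*sqrt(2)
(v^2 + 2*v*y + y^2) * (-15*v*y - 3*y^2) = -15*v^3*y - 33*v^2*y^2 - 21*v*y^3 - 3*y^4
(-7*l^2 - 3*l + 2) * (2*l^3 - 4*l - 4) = -14*l^5 - 6*l^4 + 32*l^3 + 40*l^2 + 4*l - 8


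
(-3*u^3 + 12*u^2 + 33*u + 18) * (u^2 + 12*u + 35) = -3*u^5 - 24*u^4 + 72*u^3 + 834*u^2 + 1371*u + 630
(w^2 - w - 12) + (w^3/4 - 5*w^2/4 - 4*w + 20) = w^3/4 - w^2/4 - 5*w + 8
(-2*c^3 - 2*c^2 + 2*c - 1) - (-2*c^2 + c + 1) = -2*c^3 + c - 2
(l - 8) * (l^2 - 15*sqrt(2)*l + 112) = l^3 - 15*sqrt(2)*l^2 - 8*l^2 + 112*l + 120*sqrt(2)*l - 896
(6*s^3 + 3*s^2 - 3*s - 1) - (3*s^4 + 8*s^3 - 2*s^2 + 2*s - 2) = -3*s^4 - 2*s^3 + 5*s^2 - 5*s + 1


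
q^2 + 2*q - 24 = (q - 4)*(q + 6)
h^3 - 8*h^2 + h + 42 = (h - 7)*(h - 3)*(h + 2)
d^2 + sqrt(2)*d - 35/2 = (d - 5*sqrt(2)/2)*(d + 7*sqrt(2)/2)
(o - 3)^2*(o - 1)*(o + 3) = o^4 - 4*o^3 - 6*o^2 + 36*o - 27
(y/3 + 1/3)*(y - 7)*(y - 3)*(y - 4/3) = y^4/3 - 31*y^3/9 + 23*y^2/3 + 19*y/9 - 28/3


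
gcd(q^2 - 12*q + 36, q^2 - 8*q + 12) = q - 6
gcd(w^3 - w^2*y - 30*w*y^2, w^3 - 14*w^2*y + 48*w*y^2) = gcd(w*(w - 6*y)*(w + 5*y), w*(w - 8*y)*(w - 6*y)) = -w^2 + 6*w*y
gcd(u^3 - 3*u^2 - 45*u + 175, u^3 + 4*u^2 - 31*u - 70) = u^2 + 2*u - 35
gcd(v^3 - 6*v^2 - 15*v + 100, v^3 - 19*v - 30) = v - 5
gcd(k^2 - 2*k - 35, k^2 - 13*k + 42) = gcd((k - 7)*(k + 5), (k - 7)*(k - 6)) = k - 7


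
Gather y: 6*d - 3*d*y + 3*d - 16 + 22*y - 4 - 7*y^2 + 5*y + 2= 9*d - 7*y^2 + y*(27 - 3*d) - 18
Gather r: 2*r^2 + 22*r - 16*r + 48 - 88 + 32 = 2*r^2 + 6*r - 8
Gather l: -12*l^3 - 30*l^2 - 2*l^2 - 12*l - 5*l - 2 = -12*l^3 - 32*l^2 - 17*l - 2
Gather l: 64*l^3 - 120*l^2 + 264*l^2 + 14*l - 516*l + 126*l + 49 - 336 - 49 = 64*l^3 + 144*l^2 - 376*l - 336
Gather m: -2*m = -2*m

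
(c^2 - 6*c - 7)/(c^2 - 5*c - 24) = (-c^2 + 6*c + 7)/(-c^2 + 5*c + 24)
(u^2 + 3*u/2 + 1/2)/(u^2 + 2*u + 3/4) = 2*(u + 1)/(2*u + 3)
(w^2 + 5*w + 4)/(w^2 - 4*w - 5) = (w + 4)/(w - 5)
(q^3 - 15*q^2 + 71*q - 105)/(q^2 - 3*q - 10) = (q^2 - 10*q + 21)/(q + 2)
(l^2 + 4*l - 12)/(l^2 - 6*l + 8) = (l + 6)/(l - 4)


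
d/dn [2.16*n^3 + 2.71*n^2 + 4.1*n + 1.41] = 6.48*n^2 + 5.42*n + 4.1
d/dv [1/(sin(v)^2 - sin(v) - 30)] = (1 - 2*sin(v))*cos(v)/(sin(v) + cos(v)^2 + 29)^2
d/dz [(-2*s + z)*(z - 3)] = -2*s + 2*z - 3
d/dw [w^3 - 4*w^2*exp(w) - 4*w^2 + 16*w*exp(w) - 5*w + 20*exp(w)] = -4*w^2*exp(w) + 3*w^2 + 8*w*exp(w) - 8*w + 36*exp(w) - 5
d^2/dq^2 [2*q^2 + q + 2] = 4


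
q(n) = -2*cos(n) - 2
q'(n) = 2*sin(n)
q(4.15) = -0.93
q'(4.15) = -1.69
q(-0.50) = -3.76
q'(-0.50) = -0.96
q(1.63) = -1.88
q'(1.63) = 2.00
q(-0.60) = -3.65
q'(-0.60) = -1.13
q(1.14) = -2.84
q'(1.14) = 1.82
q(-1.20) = -2.72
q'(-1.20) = -1.86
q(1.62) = -1.90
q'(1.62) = 2.00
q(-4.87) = -2.31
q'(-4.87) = 1.98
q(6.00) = -3.92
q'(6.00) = -0.56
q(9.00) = -0.18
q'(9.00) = 0.82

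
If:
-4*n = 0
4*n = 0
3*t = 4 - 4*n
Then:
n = 0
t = 4/3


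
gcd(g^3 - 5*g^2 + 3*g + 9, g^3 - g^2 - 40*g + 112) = 1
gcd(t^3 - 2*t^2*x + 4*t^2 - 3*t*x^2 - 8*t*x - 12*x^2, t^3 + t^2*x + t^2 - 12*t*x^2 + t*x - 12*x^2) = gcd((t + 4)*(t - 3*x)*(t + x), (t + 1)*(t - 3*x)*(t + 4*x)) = -t + 3*x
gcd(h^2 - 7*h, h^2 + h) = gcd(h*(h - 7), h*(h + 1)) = h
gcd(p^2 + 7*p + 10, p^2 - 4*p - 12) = p + 2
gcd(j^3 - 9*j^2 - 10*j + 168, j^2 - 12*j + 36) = j - 6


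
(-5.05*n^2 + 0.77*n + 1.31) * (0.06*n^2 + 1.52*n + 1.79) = -0.303*n^4 - 7.6298*n^3 - 7.7905*n^2 + 3.3695*n + 2.3449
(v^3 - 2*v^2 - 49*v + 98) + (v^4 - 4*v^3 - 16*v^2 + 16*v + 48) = v^4 - 3*v^3 - 18*v^2 - 33*v + 146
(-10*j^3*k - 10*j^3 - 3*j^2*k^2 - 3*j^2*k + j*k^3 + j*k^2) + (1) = -10*j^3*k - 10*j^3 - 3*j^2*k^2 - 3*j^2*k + j*k^3 + j*k^2 + 1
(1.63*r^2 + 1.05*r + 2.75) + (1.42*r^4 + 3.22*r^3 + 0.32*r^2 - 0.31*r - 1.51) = 1.42*r^4 + 3.22*r^3 + 1.95*r^2 + 0.74*r + 1.24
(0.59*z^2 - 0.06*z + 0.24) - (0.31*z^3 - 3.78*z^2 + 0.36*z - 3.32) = -0.31*z^3 + 4.37*z^2 - 0.42*z + 3.56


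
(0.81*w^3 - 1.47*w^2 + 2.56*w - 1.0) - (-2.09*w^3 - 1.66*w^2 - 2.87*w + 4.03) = 2.9*w^3 + 0.19*w^2 + 5.43*w - 5.03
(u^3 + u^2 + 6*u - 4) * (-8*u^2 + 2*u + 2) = -8*u^5 - 6*u^4 - 44*u^3 + 46*u^2 + 4*u - 8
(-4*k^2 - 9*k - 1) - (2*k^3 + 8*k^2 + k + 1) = -2*k^3 - 12*k^2 - 10*k - 2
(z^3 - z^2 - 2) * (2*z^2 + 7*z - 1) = 2*z^5 + 5*z^4 - 8*z^3 - 3*z^2 - 14*z + 2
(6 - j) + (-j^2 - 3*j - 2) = -j^2 - 4*j + 4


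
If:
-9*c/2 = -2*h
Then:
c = 4*h/9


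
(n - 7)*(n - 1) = n^2 - 8*n + 7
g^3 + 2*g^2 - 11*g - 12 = (g - 3)*(g + 1)*(g + 4)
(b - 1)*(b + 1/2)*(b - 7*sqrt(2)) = b^3 - 7*sqrt(2)*b^2 - b^2/2 - b/2 + 7*sqrt(2)*b/2 + 7*sqrt(2)/2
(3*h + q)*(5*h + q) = 15*h^2 + 8*h*q + q^2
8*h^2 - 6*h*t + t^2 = (-4*h + t)*(-2*h + t)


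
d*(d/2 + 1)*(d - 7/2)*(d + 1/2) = d^4/2 - d^3/2 - 31*d^2/8 - 7*d/4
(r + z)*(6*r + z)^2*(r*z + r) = 36*r^4*z + 36*r^4 + 48*r^3*z^2 + 48*r^3*z + 13*r^2*z^3 + 13*r^2*z^2 + r*z^4 + r*z^3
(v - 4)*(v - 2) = v^2 - 6*v + 8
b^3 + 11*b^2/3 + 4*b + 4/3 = (b + 2/3)*(b + 1)*(b + 2)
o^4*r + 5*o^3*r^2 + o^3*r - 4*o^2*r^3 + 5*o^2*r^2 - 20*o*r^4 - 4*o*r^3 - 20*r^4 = (o - 2*r)*(o + 2*r)*(o + 5*r)*(o*r + r)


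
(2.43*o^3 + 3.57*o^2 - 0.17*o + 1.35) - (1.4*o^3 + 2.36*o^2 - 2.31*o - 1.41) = 1.03*o^3 + 1.21*o^2 + 2.14*o + 2.76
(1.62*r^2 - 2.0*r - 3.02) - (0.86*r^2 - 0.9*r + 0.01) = 0.76*r^2 - 1.1*r - 3.03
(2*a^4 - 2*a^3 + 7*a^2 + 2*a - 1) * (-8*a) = -16*a^5 + 16*a^4 - 56*a^3 - 16*a^2 + 8*a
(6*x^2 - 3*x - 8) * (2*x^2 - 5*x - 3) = 12*x^4 - 36*x^3 - 19*x^2 + 49*x + 24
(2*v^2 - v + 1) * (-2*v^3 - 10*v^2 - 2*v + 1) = -4*v^5 - 18*v^4 + 4*v^3 - 6*v^2 - 3*v + 1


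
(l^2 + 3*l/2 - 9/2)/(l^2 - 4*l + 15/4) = 2*(l + 3)/(2*l - 5)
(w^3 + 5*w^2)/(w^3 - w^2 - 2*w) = w*(w + 5)/(w^2 - w - 2)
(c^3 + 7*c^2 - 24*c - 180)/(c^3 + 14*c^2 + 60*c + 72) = (c - 5)/(c + 2)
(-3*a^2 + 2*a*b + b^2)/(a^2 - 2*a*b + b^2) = (-3*a - b)/(a - b)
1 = 1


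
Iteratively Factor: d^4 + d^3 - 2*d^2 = (d)*(d^3 + d^2 - 2*d) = d^2*(d^2 + d - 2) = d^2*(d + 2)*(d - 1)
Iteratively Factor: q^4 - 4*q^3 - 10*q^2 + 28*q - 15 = (q + 3)*(q^3 - 7*q^2 + 11*q - 5) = (q - 5)*(q + 3)*(q^2 - 2*q + 1) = (q - 5)*(q - 1)*(q + 3)*(q - 1)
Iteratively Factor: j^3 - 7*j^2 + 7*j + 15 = (j - 5)*(j^2 - 2*j - 3) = (j - 5)*(j + 1)*(j - 3)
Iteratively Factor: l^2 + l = (l + 1)*(l)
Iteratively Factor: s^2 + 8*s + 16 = (s + 4)*(s + 4)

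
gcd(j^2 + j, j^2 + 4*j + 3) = j + 1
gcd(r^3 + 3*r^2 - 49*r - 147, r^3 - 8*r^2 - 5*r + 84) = r^2 - 4*r - 21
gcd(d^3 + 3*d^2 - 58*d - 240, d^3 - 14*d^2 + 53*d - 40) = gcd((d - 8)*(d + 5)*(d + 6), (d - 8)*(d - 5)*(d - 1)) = d - 8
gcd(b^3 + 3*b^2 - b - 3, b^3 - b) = b^2 - 1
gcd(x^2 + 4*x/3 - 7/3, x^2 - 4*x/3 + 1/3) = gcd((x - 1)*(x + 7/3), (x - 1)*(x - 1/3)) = x - 1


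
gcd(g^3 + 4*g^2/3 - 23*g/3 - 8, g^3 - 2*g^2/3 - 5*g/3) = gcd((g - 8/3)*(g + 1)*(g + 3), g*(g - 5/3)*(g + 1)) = g + 1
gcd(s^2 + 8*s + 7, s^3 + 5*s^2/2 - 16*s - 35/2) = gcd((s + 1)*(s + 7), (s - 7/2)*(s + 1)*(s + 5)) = s + 1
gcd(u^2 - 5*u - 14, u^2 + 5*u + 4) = 1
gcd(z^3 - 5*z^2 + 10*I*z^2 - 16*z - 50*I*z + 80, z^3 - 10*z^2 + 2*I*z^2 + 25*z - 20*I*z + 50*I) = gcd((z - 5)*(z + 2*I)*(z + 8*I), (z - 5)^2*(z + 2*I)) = z^2 + z*(-5 + 2*I) - 10*I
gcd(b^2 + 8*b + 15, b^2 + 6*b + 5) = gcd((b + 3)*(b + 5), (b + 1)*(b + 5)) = b + 5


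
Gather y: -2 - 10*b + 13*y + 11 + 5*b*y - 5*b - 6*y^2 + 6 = -15*b - 6*y^2 + y*(5*b + 13) + 15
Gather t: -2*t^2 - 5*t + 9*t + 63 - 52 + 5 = -2*t^2 + 4*t + 16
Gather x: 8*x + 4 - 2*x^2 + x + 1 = -2*x^2 + 9*x + 5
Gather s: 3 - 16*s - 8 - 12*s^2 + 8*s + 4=-12*s^2 - 8*s - 1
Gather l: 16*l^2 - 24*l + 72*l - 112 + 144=16*l^2 + 48*l + 32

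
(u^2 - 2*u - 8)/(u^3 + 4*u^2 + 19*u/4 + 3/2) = 4*(u - 4)/(4*u^2 + 8*u + 3)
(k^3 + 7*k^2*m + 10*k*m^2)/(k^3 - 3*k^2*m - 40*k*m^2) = (k + 2*m)/(k - 8*m)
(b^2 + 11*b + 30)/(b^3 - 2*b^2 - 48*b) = (b + 5)/(b*(b - 8))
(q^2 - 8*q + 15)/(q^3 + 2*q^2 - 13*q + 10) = (q^2 - 8*q + 15)/(q^3 + 2*q^2 - 13*q + 10)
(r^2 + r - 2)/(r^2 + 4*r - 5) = (r + 2)/(r + 5)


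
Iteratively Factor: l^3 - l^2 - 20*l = (l - 5)*(l^2 + 4*l) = l*(l - 5)*(l + 4)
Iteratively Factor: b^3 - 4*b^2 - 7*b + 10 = (b - 1)*(b^2 - 3*b - 10) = (b - 5)*(b - 1)*(b + 2)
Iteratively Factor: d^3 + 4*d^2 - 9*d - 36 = (d - 3)*(d^2 + 7*d + 12) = (d - 3)*(d + 3)*(d + 4)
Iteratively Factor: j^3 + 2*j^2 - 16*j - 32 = (j - 4)*(j^2 + 6*j + 8) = (j - 4)*(j + 4)*(j + 2)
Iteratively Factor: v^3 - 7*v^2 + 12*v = (v)*(v^2 - 7*v + 12) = v*(v - 3)*(v - 4)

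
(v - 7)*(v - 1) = v^2 - 8*v + 7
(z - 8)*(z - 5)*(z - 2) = z^3 - 15*z^2 + 66*z - 80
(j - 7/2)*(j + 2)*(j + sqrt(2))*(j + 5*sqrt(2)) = j^4 - 3*j^3/2 + 6*sqrt(2)*j^3 - 9*sqrt(2)*j^2 + 3*j^2 - 42*sqrt(2)*j - 15*j - 70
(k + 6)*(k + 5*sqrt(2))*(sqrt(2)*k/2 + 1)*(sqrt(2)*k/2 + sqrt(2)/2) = k^4/2 + 7*k^3/2 + 3*sqrt(2)*k^3 + 8*k^2 + 21*sqrt(2)*k^2 + 18*sqrt(2)*k + 35*k + 30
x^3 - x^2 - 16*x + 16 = (x - 4)*(x - 1)*(x + 4)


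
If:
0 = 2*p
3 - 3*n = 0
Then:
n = 1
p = 0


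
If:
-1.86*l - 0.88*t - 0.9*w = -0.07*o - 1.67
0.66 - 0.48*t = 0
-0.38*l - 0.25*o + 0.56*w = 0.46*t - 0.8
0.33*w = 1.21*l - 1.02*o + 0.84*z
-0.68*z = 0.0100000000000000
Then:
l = 0.26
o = 0.29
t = 1.38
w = 0.00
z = -0.01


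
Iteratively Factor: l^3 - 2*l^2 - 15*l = (l + 3)*(l^2 - 5*l) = (l - 5)*(l + 3)*(l)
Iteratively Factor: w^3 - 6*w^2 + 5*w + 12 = (w - 3)*(w^2 - 3*w - 4) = (w - 4)*(w - 3)*(w + 1)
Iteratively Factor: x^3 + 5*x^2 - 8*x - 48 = (x - 3)*(x^2 + 8*x + 16) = (x - 3)*(x + 4)*(x + 4)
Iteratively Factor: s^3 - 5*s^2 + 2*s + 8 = (s - 4)*(s^2 - s - 2) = (s - 4)*(s + 1)*(s - 2)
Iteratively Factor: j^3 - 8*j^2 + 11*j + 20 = (j + 1)*(j^2 - 9*j + 20) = (j - 5)*(j + 1)*(j - 4)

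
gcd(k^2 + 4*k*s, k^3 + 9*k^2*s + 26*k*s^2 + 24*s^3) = k + 4*s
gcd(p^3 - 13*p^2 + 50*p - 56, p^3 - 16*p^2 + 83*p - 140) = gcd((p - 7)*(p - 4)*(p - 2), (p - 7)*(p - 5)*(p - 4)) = p^2 - 11*p + 28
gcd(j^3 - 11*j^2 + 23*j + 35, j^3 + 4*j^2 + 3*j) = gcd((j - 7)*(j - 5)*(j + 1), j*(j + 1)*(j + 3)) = j + 1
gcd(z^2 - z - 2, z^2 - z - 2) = z^2 - z - 2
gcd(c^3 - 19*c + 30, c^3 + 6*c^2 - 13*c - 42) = c - 3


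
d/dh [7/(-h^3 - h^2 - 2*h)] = 7*(3*h^2 + 2*h + 2)/(h^2*(h^2 + h + 2)^2)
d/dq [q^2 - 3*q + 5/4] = 2*q - 3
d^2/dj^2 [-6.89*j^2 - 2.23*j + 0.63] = -13.7800000000000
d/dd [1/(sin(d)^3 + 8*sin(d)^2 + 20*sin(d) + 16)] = -(3*sin(d) + 10)*cos(d)/((sin(d) + 2)^3*(sin(d) + 4)^2)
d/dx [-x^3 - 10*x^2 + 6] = x*(-3*x - 20)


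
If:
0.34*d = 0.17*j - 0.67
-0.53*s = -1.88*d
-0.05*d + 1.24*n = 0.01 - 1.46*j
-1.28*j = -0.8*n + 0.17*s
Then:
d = -1.75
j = 0.45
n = -0.59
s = -6.19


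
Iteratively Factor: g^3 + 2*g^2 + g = (g + 1)*(g^2 + g) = g*(g + 1)*(g + 1)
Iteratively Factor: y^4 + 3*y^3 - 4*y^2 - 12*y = (y + 3)*(y^3 - 4*y) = y*(y + 3)*(y^2 - 4) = y*(y + 2)*(y + 3)*(y - 2)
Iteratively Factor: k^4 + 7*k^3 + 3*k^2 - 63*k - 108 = (k + 4)*(k^3 + 3*k^2 - 9*k - 27) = (k + 3)*(k + 4)*(k^2 - 9) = (k - 3)*(k + 3)*(k + 4)*(k + 3)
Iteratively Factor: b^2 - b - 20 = (b - 5)*(b + 4)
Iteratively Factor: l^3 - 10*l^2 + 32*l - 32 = (l - 2)*(l^2 - 8*l + 16) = (l - 4)*(l - 2)*(l - 4)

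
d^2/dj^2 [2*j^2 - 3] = 4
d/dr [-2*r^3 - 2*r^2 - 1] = 2*r*(-3*r - 2)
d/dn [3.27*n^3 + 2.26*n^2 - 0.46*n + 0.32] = 9.81*n^2 + 4.52*n - 0.46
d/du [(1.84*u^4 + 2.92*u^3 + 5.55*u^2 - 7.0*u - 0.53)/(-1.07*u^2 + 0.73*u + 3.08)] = (-3.9376*u^5 + 0.905199999999999*u^4 + 26.932*u^3 + 23.5423*u^2 + 33.0538*u - 21.1731)/(1.1449*u^4 - 1.5622*u^3 - 6.0583*u^2 + 4.4968*u + 9.4864)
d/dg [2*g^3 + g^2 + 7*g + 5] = 6*g^2 + 2*g + 7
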